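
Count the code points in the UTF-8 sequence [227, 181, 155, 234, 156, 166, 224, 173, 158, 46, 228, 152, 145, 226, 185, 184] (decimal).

6

Byte at offset 0: 0xE3 = 11100011 → 3-byte char (#1). Advance 3.
Byte at offset 3: 0xEA = 11101010 → 3-byte char (#2). Advance 3.
Byte at offset 6: 0xE0 = 11100000 → 3-byte char (#3). Advance 3.
Byte at offset 9: 0x2E = 00101110 → 1-byte char (#4). Advance 1.
Byte at offset 10: 0xE4 = 11100100 → 3-byte char (#5). Advance 3.
Byte at offset 13: 0xE2 = 11100010 → 3-byte char (#6). Advance 3.
Reached end at offset 16 after 6 code points.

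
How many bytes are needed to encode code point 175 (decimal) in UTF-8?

U+00AF = 0xAF. UTF-8 uses 1 byte below 0x80, 2 below 0x800, 3 below 0x10000, 4 up to 0x10FFFF. 0xAF is in U+0080–U+07FF → 2 bytes.

2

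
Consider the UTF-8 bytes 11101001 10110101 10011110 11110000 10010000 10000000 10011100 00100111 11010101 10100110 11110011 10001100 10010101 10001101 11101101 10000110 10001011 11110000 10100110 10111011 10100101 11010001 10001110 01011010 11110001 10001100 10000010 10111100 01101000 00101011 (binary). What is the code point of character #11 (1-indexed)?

Offset 0: leading byte 0xE9 = 11101001 → 3-byte char #1 = E9 B5 9E.
Offset 3: leading byte 0xF0 = 11110000 → 4-byte char #2 = F0 90 80 9C.
Offset 7: leading byte 0x27 = 00100111 → 1-byte char #3 = 27.
Offset 8: leading byte 0xD5 = 11010101 → 2-byte char #4 = D5 A6.
Offset 10: leading byte 0xF3 = 11110011 → 4-byte char #5 = F3 8C 95 8D.
Offset 14: leading byte 0xED = 11101101 → 3-byte char #6 = ED 86 8B.
Offset 17: leading byte 0xF0 = 11110000 → 4-byte char #7 = F0 A6 BB A5.
Offset 21: leading byte 0xD1 = 11010001 → 2-byte char #8 = D1 8E.
Offset 23: leading byte 0x5A = 01011010 → 1-byte char #9 = 5A.
Offset 24: leading byte 0xF1 = 11110001 → 4-byte char #10 = F1 8C 82 BC.
Offset 28: leading byte 0x68 = 01101000 → 1-byte char #11 = 68.
Leading byte 0x68 = 01101000 matches 0xxxxxxx → 1-byte sequence.
Byte 1: 0x68 = 01101000, payload 1101000 (7 bits).
Concatenate: 1101000 = 0x68 (7 bits → U+0068).

U+0068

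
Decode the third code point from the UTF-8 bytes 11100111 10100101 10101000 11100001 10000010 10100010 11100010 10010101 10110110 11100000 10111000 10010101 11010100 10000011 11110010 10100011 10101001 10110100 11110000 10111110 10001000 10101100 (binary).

Offset 0: leading byte 0xE7 = 11100111 → 3-byte char #1 = E7 A5 A8.
Offset 3: leading byte 0xE1 = 11100001 → 3-byte char #2 = E1 82 A2.
Offset 6: leading byte 0xE2 = 11100010 → 3-byte char #3 = E2 95 B6.
Leading byte 0xE2 = 11100010 matches 1110xxxx → 3-byte sequence.
Byte 1: 0xE2 = 11100010, payload 0010 (4 bits).
Byte 2: 0x95 = 10010101 (10xxxxxx ✓), payload 010101.
Byte 3: 0xB6 = 10110110 (10xxxxxx ✓), payload 110110.
Concatenate: 0010010101110110 = 0x2576 (16 bits → U+2576).

U+2576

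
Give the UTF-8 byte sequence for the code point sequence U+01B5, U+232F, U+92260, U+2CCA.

U+01B5: 2-byte form → C6 B5.
U+232F: 3-byte form → E2 8C AF.
U+92260: 4-byte form → F2 92 89 A0.
U+2CCA: 3-byte form → E2 B3 8A.
Concatenated (12 bytes): C6 B5 E2 8C AF F2 92 89 A0 E2 B3 8A.

C6 B5 E2 8C AF F2 92 89 A0 E2 B3 8A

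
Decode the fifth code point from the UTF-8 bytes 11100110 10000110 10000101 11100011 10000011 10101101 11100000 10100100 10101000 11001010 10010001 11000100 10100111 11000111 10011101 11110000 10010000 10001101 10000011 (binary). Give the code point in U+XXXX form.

Offset 0: leading byte 0xE6 = 11100110 → 3-byte char #1 = E6 86 85.
Offset 3: leading byte 0xE3 = 11100011 → 3-byte char #2 = E3 83 AD.
Offset 6: leading byte 0xE0 = 11100000 → 3-byte char #3 = E0 A4 A8.
Offset 9: leading byte 0xCA = 11001010 → 2-byte char #4 = CA 91.
Offset 11: leading byte 0xC4 = 11000100 → 2-byte char #5 = C4 A7.
Leading byte 0xC4 = 11000100 matches 110xxxxx → 2-byte sequence.
Byte 1: 0xC4 = 11000100, payload 00100 (5 bits).
Byte 2: 0xA7 = 10100111 (10xxxxxx ✓), payload 100111.
Concatenate: 00100100111 = 0x127 (11 bits → U+0127).

U+0127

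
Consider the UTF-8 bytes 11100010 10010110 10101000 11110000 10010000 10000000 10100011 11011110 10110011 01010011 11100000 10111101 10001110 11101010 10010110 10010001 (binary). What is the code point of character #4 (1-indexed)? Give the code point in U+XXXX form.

Offset 0: leading byte 0xE2 = 11100010 → 3-byte char #1 = E2 96 A8.
Offset 3: leading byte 0xF0 = 11110000 → 4-byte char #2 = F0 90 80 A3.
Offset 7: leading byte 0xDE = 11011110 → 2-byte char #3 = DE B3.
Offset 9: leading byte 0x53 = 01010011 → 1-byte char #4 = 53.
Leading byte 0x53 = 01010011 matches 0xxxxxxx → 1-byte sequence.
Byte 1: 0x53 = 01010011, payload 1010011 (7 bits).
Concatenate: 1010011 = 0x53 (7 bits → U+0053).

U+0053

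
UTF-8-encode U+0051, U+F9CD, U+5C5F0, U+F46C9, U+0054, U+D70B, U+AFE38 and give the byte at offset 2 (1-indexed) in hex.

0xEF

1-indexed offset 2 is 0-indexed offset 1.
U+0051 → 1-byte form 51 at offsets 0–0.
U+F9CD → 3-byte form EF A7 8D at offsets 1–3.
Offset 1 falls in char 2's range; it's byte 1 of EF A7 8D = 0xEF.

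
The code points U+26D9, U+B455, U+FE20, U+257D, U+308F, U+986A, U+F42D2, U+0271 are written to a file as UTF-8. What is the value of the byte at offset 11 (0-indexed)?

U+26D9 → 3-byte form E2 9B 99 at offsets 0–2.
U+B455 → 3-byte form EB 91 95 at offsets 3–5.
U+FE20 → 3-byte form EF B8 A0 at offsets 6–8.
U+257D → 3-byte form E2 95 BD at offsets 9–11.
Offset 11 falls in char 4's range; it's byte 3 of E2 95 BD = 0xBD.

0xBD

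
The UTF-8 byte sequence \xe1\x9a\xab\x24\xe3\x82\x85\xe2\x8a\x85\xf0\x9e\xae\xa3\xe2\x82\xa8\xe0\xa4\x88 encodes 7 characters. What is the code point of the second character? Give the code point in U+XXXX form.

Offset 0: leading byte 0xE1 = 11100001 → 3-byte char #1 = E1 9A AB.
Offset 3: leading byte 0x24 = 00100100 → 1-byte char #2 = 24.
Leading byte 0x24 = 00100100 matches 0xxxxxxx → 1-byte sequence.
Byte 1: 0x24 = 00100100, payload 0100100 (7 bits).
Concatenate: 0100100 = 0x24 (7 bits → U+0024).

U+0024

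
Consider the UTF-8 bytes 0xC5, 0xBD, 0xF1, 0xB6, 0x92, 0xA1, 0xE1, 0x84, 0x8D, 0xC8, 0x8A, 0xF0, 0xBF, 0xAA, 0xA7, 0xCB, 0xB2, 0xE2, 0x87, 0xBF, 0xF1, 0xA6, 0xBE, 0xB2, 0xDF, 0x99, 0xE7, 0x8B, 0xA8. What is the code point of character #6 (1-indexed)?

U+02F2

Offset 0: leading byte 0xC5 = 11000101 → 2-byte char #1 = C5 BD.
Offset 2: leading byte 0xF1 = 11110001 → 4-byte char #2 = F1 B6 92 A1.
Offset 6: leading byte 0xE1 = 11100001 → 3-byte char #3 = E1 84 8D.
Offset 9: leading byte 0xC8 = 11001000 → 2-byte char #4 = C8 8A.
Offset 11: leading byte 0xF0 = 11110000 → 4-byte char #5 = F0 BF AA A7.
Offset 15: leading byte 0xCB = 11001011 → 2-byte char #6 = CB B2.
Leading byte 0xCB = 11001011 matches 110xxxxx → 2-byte sequence.
Byte 1: 0xCB = 11001011, payload 01011 (5 bits).
Byte 2: 0xB2 = 10110010 (10xxxxxx ✓), payload 110010.
Concatenate: 01011110010 = 0x2F2 (11 bits → U+02F2).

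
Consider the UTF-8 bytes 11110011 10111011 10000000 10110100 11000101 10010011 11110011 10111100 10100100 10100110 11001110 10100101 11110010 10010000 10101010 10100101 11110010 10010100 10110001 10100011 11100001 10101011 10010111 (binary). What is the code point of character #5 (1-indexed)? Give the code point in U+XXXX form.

Offset 0: leading byte 0xF3 = 11110011 → 4-byte char #1 = F3 BB 80 B4.
Offset 4: leading byte 0xC5 = 11000101 → 2-byte char #2 = C5 93.
Offset 6: leading byte 0xF3 = 11110011 → 4-byte char #3 = F3 BC A4 A6.
Offset 10: leading byte 0xCE = 11001110 → 2-byte char #4 = CE A5.
Offset 12: leading byte 0xF2 = 11110010 → 4-byte char #5 = F2 90 AA A5.
Leading byte 0xF2 = 11110010 matches 11110xxx → 4-byte sequence.
Byte 1: 0xF2 = 11110010, payload 010 (3 bits).
Byte 2: 0x90 = 10010000 (10xxxxxx ✓), payload 010000.
Byte 3: 0xAA = 10101010 (10xxxxxx ✓), payload 101010.
Byte 4: 0xA5 = 10100101 (10xxxxxx ✓), payload 100101.
Concatenate: 010010000101010100101 = 0x90AA5 (21 bits → U+90AA5).

U+90AA5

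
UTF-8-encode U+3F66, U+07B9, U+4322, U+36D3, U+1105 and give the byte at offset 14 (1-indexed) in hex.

0x85

1-indexed offset 14 is 0-indexed offset 13.
U+3F66 → 3-byte form E3 BD A6 at offsets 0–2.
U+07B9 → 2-byte form DE B9 at offsets 3–4.
U+4322 → 3-byte form E4 8C A2 at offsets 5–7.
U+36D3 → 3-byte form E3 9B 93 at offsets 8–10.
U+1105 → 3-byte form E1 84 85 at offsets 11–13.
Offset 13 falls in char 5's range; it's byte 3 of E1 84 85 = 0x85.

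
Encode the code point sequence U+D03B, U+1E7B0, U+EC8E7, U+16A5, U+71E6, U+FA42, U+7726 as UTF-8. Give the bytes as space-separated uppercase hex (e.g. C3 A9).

U+D03B: 3-byte form → ED 80 BB.
U+1E7B0: 4-byte form → F0 9E 9E B0.
U+EC8E7: 4-byte form → F3 AC A3 A7.
U+16A5: 3-byte form → E1 9A A5.
U+71E6: 3-byte form → E7 87 A6.
U+FA42: 3-byte form → EF A9 82.
U+7726: 3-byte form → E7 9C A6.
Concatenated (23 bytes): ED 80 BB F0 9E 9E B0 F3 AC A3 A7 E1 9A A5 E7 87 A6 EF A9 82 E7 9C A6.

ED 80 BB F0 9E 9E B0 F3 AC A3 A7 E1 9A A5 E7 87 A6 EF A9 82 E7 9C A6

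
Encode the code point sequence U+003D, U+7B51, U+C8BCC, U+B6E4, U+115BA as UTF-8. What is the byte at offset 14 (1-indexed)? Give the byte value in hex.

0x96

1-indexed offset 14 is 0-indexed offset 13.
U+003D → 1-byte form 3D at offsets 0–0.
U+7B51 → 3-byte form E7 AD 91 at offsets 1–3.
U+C8BCC → 4-byte form F3 88 AF 8C at offsets 4–7.
U+B6E4 → 3-byte form EB 9B A4 at offsets 8–10.
U+115BA → 4-byte form F0 91 96 BA at offsets 11–14.
Offset 13 falls in char 5's range; it's byte 3 of F0 91 96 BA = 0x96.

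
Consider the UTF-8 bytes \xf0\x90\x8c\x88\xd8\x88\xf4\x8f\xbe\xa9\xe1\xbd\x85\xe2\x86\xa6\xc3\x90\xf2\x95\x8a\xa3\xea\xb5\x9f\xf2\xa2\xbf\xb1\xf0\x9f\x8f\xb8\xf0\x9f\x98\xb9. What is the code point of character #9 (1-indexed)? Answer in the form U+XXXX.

Offset 0: leading byte 0xF0 = 11110000 → 4-byte char #1 = F0 90 8C 88.
Offset 4: leading byte 0xD8 = 11011000 → 2-byte char #2 = D8 88.
Offset 6: leading byte 0xF4 = 11110100 → 4-byte char #3 = F4 8F BE A9.
Offset 10: leading byte 0xE1 = 11100001 → 3-byte char #4 = E1 BD 85.
Offset 13: leading byte 0xE2 = 11100010 → 3-byte char #5 = E2 86 A6.
Offset 16: leading byte 0xC3 = 11000011 → 2-byte char #6 = C3 90.
Offset 18: leading byte 0xF2 = 11110010 → 4-byte char #7 = F2 95 8A A3.
Offset 22: leading byte 0xEA = 11101010 → 3-byte char #8 = EA B5 9F.
Offset 25: leading byte 0xF2 = 11110010 → 4-byte char #9 = F2 A2 BF B1.
Leading byte 0xF2 = 11110010 matches 11110xxx → 4-byte sequence.
Byte 1: 0xF2 = 11110010, payload 010 (3 bits).
Byte 2: 0xA2 = 10100010 (10xxxxxx ✓), payload 100010.
Byte 3: 0xBF = 10111111 (10xxxxxx ✓), payload 111111.
Byte 4: 0xB1 = 10110001 (10xxxxxx ✓), payload 110001.
Concatenate: 010100010111111110001 = 0xA2FF1 (21 bits → U+A2FF1).

U+A2FF1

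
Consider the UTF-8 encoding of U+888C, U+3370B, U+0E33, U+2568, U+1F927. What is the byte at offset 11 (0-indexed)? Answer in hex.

U+888C → 3-byte form E8 A2 8C at offsets 0–2.
U+3370B → 4-byte form F0 B3 9C 8B at offsets 3–6.
U+0E33 → 3-byte form E0 B8 B3 at offsets 7–9.
U+2568 → 3-byte form E2 95 A8 at offsets 10–12.
Offset 11 falls in char 4's range; it's byte 2 of E2 95 A8 = 0x95.

0x95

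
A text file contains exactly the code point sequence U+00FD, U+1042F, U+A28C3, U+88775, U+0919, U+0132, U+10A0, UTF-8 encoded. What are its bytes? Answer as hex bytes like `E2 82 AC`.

U+00FD: 2-byte form → C3 BD.
U+1042F: 4-byte form → F0 90 90 AF.
U+A28C3: 4-byte form → F2 A2 A3 83.
U+88775: 4-byte form → F2 88 9D B5.
U+0919: 3-byte form → E0 A4 99.
U+0132: 2-byte form → C4 B2.
U+10A0: 3-byte form → E1 82 A0.
Concatenated (22 bytes): C3 BD F0 90 90 AF F2 A2 A3 83 F2 88 9D B5 E0 A4 99 C4 B2 E1 82 A0.

C3 BD F0 90 90 AF F2 A2 A3 83 F2 88 9D B5 E0 A4 99 C4 B2 E1 82 A0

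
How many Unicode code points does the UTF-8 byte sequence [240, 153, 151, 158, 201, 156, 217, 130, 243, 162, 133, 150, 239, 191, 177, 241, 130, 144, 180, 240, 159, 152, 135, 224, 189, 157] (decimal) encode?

8

Byte at offset 0: 0xF0 = 11110000 → 4-byte char (#1). Advance 4.
Byte at offset 4: 0xC9 = 11001001 → 2-byte char (#2). Advance 2.
Byte at offset 6: 0xD9 = 11011001 → 2-byte char (#3). Advance 2.
Byte at offset 8: 0xF3 = 11110011 → 4-byte char (#4). Advance 4.
Byte at offset 12: 0xEF = 11101111 → 3-byte char (#5). Advance 3.
Byte at offset 15: 0xF1 = 11110001 → 4-byte char (#6). Advance 4.
Byte at offset 19: 0xF0 = 11110000 → 4-byte char (#7). Advance 4.
Byte at offset 23: 0xE0 = 11100000 → 3-byte char (#8). Advance 3.
Reached end at offset 26 after 8 code points.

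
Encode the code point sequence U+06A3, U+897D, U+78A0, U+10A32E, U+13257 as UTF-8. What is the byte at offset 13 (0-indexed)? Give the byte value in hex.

U+06A3 → 2-byte form DA A3 at offsets 0–1.
U+897D → 3-byte form E8 A5 BD at offsets 2–4.
U+78A0 → 3-byte form E7 A2 A0 at offsets 5–7.
U+10A32E → 4-byte form F4 8A 8C AE at offsets 8–11.
U+13257 → 4-byte form F0 93 89 97 at offsets 12–15.
Offset 13 falls in char 5's range; it's byte 2 of F0 93 89 97 = 0x93.

0x93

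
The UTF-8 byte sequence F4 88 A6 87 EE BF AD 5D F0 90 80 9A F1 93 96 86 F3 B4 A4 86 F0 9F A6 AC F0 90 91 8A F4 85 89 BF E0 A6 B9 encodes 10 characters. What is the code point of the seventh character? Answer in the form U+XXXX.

Offset 0: leading byte 0xF4 = 11110100 → 4-byte char #1 = F4 88 A6 87.
Offset 4: leading byte 0xEE = 11101110 → 3-byte char #2 = EE BF AD.
Offset 7: leading byte 0x5D = 01011101 → 1-byte char #3 = 5D.
Offset 8: leading byte 0xF0 = 11110000 → 4-byte char #4 = F0 90 80 9A.
Offset 12: leading byte 0xF1 = 11110001 → 4-byte char #5 = F1 93 96 86.
Offset 16: leading byte 0xF3 = 11110011 → 4-byte char #6 = F3 B4 A4 86.
Offset 20: leading byte 0xF0 = 11110000 → 4-byte char #7 = F0 9F A6 AC.
Leading byte 0xF0 = 11110000 matches 11110xxx → 4-byte sequence.
Byte 1: 0xF0 = 11110000, payload 000 (3 bits).
Byte 2: 0x9F = 10011111 (10xxxxxx ✓), payload 011111.
Byte 3: 0xA6 = 10100110 (10xxxxxx ✓), payload 100110.
Byte 4: 0xAC = 10101100 (10xxxxxx ✓), payload 101100.
Concatenate: 000011111100110101100 = 0x1F9AC (21 bits → U+1F9AC).

U+1F9AC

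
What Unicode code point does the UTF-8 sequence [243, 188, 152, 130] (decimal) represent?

Leading byte 0xF3 = 11110011 matches 11110xxx → 4-byte sequence.
Byte 1: 0xF3 = 11110011, payload 011 (3 bits).
Byte 2: 0xBC = 10111100 (10xxxxxx ✓), payload 111100.
Byte 3: 0x98 = 10011000 (10xxxxxx ✓), payload 011000.
Byte 4: 0x82 = 10000010 (10xxxxxx ✓), payload 000010.
Concatenate: 011111100011000000010 = 0xFC602 (21 bits → U+FC602).

U+FC602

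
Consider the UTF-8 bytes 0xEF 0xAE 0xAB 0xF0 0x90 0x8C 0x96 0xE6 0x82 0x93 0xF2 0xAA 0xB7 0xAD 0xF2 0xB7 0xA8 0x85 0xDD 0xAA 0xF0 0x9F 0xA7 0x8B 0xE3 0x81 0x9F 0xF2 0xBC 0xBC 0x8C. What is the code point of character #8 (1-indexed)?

Offset 0: leading byte 0xEF = 11101111 → 3-byte char #1 = EF AE AB.
Offset 3: leading byte 0xF0 = 11110000 → 4-byte char #2 = F0 90 8C 96.
Offset 7: leading byte 0xE6 = 11100110 → 3-byte char #3 = E6 82 93.
Offset 10: leading byte 0xF2 = 11110010 → 4-byte char #4 = F2 AA B7 AD.
Offset 14: leading byte 0xF2 = 11110010 → 4-byte char #5 = F2 B7 A8 85.
Offset 18: leading byte 0xDD = 11011101 → 2-byte char #6 = DD AA.
Offset 20: leading byte 0xF0 = 11110000 → 4-byte char #7 = F0 9F A7 8B.
Offset 24: leading byte 0xE3 = 11100011 → 3-byte char #8 = E3 81 9F.
Leading byte 0xE3 = 11100011 matches 1110xxxx → 3-byte sequence.
Byte 1: 0xE3 = 11100011, payload 0011 (4 bits).
Byte 2: 0x81 = 10000001 (10xxxxxx ✓), payload 000001.
Byte 3: 0x9F = 10011111 (10xxxxxx ✓), payload 011111.
Concatenate: 0011000001011111 = 0x305F (16 bits → U+305F).

U+305F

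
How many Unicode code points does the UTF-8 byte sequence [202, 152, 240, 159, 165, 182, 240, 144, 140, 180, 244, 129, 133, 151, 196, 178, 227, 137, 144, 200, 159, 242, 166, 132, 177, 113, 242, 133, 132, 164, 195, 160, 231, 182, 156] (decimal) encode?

Byte at offset 0: 0xCA = 11001010 → 2-byte char (#1). Advance 2.
Byte at offset 2: 0xF0 = 11110000 → 4-byte char (#2). Advance 4.
Byte at offset 6: 0xF0 = 11110000 → 4-byte char (#3). Advance 4.
Byte at offset 10: 0xF4 = 11110100 → 4-byte char (#4). Advance 4.
Byte at offset 14: 0xC4 = 11000100 → 2-byte char (#5). Advance 2.
Byte at offset 16: 0xE3 = 11100011 → 3-byte char (#6). Advance 3.
Byte at offset 19: 0xC8 = 11001000 → 2-byte char (#7). Advance 2.
Byte at offset 21: 0xF2 = 11110010 → 4-byte char (#8). Advance 4.
Byte at offset 25: 0x71 = 01110001 → 1-byte char (#9). Advance 1.
Byte at offset 26: 0xF2 = 11110010 → 4-byte char (#10). Advance 4.
Byte at offset 30: 0xC3 = 11000011 → 2-byte char (#11). Advance 2.
Byte at offset 32: 0xE7 = 11100111 → 3-byte char (#12). Advance 3.
Reached end at offset 35 after 12 code points.

12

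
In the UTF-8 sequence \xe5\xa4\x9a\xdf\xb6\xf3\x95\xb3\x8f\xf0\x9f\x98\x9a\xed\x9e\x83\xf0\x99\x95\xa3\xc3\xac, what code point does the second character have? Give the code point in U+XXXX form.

Offset 0: leading byte 0xE5 = 11100101 → 3-byte char #1 = E5 A4 9A.
Offset 3: leading byte 0xDF = 11011111 → 2-byte char #2 = DF B6.
Leading byte 0xDF = 11011111 matches 110xxxxx → 2-byte sequence.
Byte 1: 0xDF = 11011111, payload 11111 (5 bits).
Byte 2: 0xB6 = 10110110 (10xxxxxx ✓), payload 110110.
Concatenate: 11111110110 = 0x7F6 (11 bits → U+07F6).

U+07F6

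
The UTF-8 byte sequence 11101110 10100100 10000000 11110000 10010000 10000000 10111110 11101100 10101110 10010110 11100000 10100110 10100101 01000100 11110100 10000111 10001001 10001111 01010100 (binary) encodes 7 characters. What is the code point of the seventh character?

U+0054

Offset 0: leading byte 0xEE = 11101110 → 3-byte char #1 = EE A4 80.
Offset 3: leading byte 0xF0 = 11110000 → 4-byte char #2 = F0 90 80 BE.
Offset 7: leading byte 0xEC = 11101100 → 3-byte char #3 = EC AE 96.
Offset 10: leading byte 0xE0 = 11100000 → 3-byte char #4 = E0 A6 A5.
Offset 13: leading byte 0x44 = 01000100 → 1-byte char #5 = 44.
Offset 14: leading byte 0xF4 = 11110100 → 4-byte char #6 = F4 87 89 8F.
Offset 18: leading byte 0x54 = 01010100 → 1-byte char #7 = 54.
Leading byte 0x54 = 01010100 matches 0xxxxxxx → 1-byte sequence.
Byte 1: 0x54 = 01010100, payload 1010100 (7 bits).
Concatenate: 1010100 = 0x54 (7 bits → U+0054).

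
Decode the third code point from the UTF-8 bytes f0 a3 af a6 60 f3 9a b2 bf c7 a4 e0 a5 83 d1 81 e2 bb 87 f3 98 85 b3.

U+DACBF

Offset 0: leading byte 0xF0 = 11110000 → 4-byte char #1 = F0 A3 AF A6.
Offset 4: leading byte 0x60 = 01100000 → 1-byte char #2 = 60.
Offset 5: leading byte 0xF3 = 11110011 → 4-byte char #3 = F3 9A B2 BF.
Leading byte 0xF3 = 11110011 matches 11110xxx → 4-byte sequence.
Byte 1: 0xF3 = 11110011, payload 011 (3 bits).
Byte 2: 0x9A = 10011010 (10xxxxxx ✓), payload 011010.
Byte 3: 0xB2 = 10110010 (10xxxxxx ✓), payload 110010.
Byte 4: 0xBF = 10111111 (10xxxxxx ✓), payload 111111.
Concatenate: 011011010110010111111 = 0xDACBF (21 bits → U+DACBF).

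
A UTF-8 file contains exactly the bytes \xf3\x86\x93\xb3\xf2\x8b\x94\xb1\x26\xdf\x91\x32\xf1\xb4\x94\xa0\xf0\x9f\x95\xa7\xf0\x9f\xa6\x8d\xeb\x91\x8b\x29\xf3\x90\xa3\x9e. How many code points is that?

11

Byte at offset 0: 0xF3 = 11110011 → 4-byte char (#1). Advance 4.
Byte at offset 4: 0xF2 = 11110010 → 4-byte char (#2). Advance 4.
Byte at offset 8: 0x26 = 00100110 → 1-byte char (#3). Advance 1.
Byte at offset 9: 0xDF = 11011111 → 2-byte char (#4). Advance 2.
Byte at offset 11: 0x32 = 00110010 → 1-byte char (#5). Advance 1.
Byte at offset 12: 0xF1 = 11110001 → 4-byte char (#6). Advance 4.
Byte at offset 16: 0xF0 = 11110000 → 4-byte char (#7). Advance 4.
Byte at offset 20: 0xF0 = 11110000 → 4-byte char (#8). Advance 4.
Byte at offset 24: 0xEB = 11101011 → 3-byte char (#9). Advance 3.
Byte at offset 27: 0x29 = 00101001 → 1-byte char (#10). Advance 1.
Byte at offset 28: 0xF3 = 11110011 → 4-byte char (#11). Advance 4.
Reached end at offset 32 after 11 code points.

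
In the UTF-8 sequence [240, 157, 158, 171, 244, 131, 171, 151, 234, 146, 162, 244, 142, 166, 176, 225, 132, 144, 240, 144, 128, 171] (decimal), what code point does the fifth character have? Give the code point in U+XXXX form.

Offset 0: leading byte 0xF0 = 11110000 → 4-byte char #1 = F0 9D 9E AB.
Offset 4: leading byte 0xF4 = 11110100 → 4-byte char #2 = F4 83 AB 97.
Offset 8: leading byte 0xEA = 11101010 → 3-byte char #3 = EA 92 A2.
Offset 11: leading byte 0xF4 = 11110100 → 4-byte char #4 = F4 8E A6 B0.
Offset 15: leading byte 0xE1 = 11100001 → 3-byte char #5 = E1 84 90.
Leading byte 0xE1 = 11100001 matches 1110xxxx → 3-byte sequence.
Byte 1: 0xE1 = 11100001, payload 0001 (4 bits).
Byte 2: 0x84 = 10000100 (10xxxxxx ✓), payload 000100.
Byte 3: 0x90 = 10010000 (10xxxxxx ✓), payload 010000.
Concatenate: 0001000100010000 = 0x1110 (16 bits → U+1110).

U+1110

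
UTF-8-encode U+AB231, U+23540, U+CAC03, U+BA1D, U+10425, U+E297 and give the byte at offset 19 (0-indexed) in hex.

U+AB231 → 4-byte form F2 AB 88 B1 at offsets 0–3.
U+23540 → 4-byte form F0 A3 95 80 at offsets 4–7.
U+CAC03 → 4-byte form F3 8A B0 83 at offsets 8–11.
U+BA1D → 3-byte form EB A8 9D at offsets 12–14.
U+10425 → 4-byte form F0 90 90 A5 at offsets 15–18.
U+E297 → 3-byte form EE 8A 97 at offsets 19–21.
Offset 19 falls in char 6's range; it's byte 1 of EE 8A 97 = 0xEE.

0xEE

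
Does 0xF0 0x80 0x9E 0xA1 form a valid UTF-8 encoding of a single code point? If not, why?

invalid (overlong encoding)

Leading byte 0xF0 = 11110000 → 4-byte form.
Continuation bytes all match 10xxxxxx. Payload decodes to 0x7A1.
But 0x7A1 < 0x10000, the minimum for a 4-byte sequence — this is an overlong encoding.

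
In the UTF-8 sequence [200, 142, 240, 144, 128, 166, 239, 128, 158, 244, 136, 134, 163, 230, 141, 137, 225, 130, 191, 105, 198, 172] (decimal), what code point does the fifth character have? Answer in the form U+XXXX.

U+6349

Offset 0: leading byte 0xC8 = 11001000 → 2-byte char #1 = C8 8E.
Offset 2: leading byte 0xF0 = 11110000 → 4-byte char #2 = F0 90 80 A6.
Offset 6: leading byte 0xEF = 11101111 → 3-byte char #3 = EF 80 9E.
Offset 9: leading byte 0xF4 = 11110100 → 4-byte char #4 = F4 88 86 A3.
Offset 13: leading byte 0xE6 = 11100110 → 3-byte char #5 = E6 8D 89.
Leading byte 0xE6 = 11100110 matches 1110xxxx → 3-byte sequence.
Byte 1: 0xE6 = 11100110, payload 0110 (4 bits).
Byte 2: 0x8D = 10001101 (10xxxxxx ✓), payload 001101.
Byte 3: 0x89 = 10001001 (10xxxxxx ✓), payload 001001.
Concatenate: 0110001101001001 = 0x6349 (16 bits → U+6349).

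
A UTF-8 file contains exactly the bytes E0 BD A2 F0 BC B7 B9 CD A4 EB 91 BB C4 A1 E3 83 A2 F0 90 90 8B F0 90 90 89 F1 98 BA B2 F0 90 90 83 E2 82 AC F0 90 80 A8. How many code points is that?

Byte at offset 0: 0xE0 = 11100000 → 3-byte char (#1). Advance 3.
Byte at offset 3: 0xF0 = 11110000 → 4-byte char (#2). Advance 4.
Byte at offset 7: 0xCD = 11001101 → 2-byte char (#3). Advance 2.
Byte at offset 9: 0xEB = 11101011 → 3-byte char (#4). Advance 3.
Byte at offset 12: 0xC4 = 11000100 → 2-byte char (#5). Advance 2.
Byte at offset 14: 0xE3 = 11100011 → 3-byte char (#6). Advance 3.
Byte at offset 17: 0xF0 = 11110000 → 4-byte char (#7). Advance 4.
Byte at offset 21: 0xF0 = 11110000 → 4-byte char (#8). Advance 4.
Byte at offset 25: 0xF1 = 11110001 → 4-byte char (#9). Advance 4.
Byte at offset 29: 0xF0 = 11110000 → 4-byte char (#10). Advance 4.
Byte at offset 33: 0xE2 = 11100010 → 3-byte char (#11). Advance 3.
Byte at offset 36: 0xF0 = 11110000 → 4-byte char (#12). Advance 4.
Reached end at offset 40 after 12 code points.

12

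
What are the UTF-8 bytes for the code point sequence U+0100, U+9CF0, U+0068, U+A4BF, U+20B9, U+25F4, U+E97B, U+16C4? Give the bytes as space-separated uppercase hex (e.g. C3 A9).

C4 80 E9 B3 B0 68 EA 92 BF E2 82 B9 E2 97 B4 EE A5 BB E1 9B 84

U+0100: 2-byte form → C4 80.
U+9CF0: 3-byte form → E9 B3 B0.
U+0068: 1-byte form → 68.
U+A4BF: 3-byte form → EA 92 BF.
U+20B9: 3-byte form → E2 82 B9.
U+25F4: 3-byte form → E2 97 B4.
U+E97B: 3-byte form → EE A5 BB.
U+16C4: 3-byte form → E1 9B 84.
Concatenated (21 bytes): C4 80 E9 B3 B0 68 EA 92 BF E2 82 B9 E2 97 B4 EE A5 BB E1 9B 84.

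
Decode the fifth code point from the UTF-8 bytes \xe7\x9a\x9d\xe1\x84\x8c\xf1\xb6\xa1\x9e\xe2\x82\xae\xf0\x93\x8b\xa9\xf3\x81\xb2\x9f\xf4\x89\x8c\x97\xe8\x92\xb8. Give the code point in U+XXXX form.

Offset 0: leading byte 0xE7 = 11100111 → 3-byte char #1 = E7 9A 9D.
Offset 3: leading byte 0xE1 = 11100001 → 3-byte char #2 = E1 84 8C.
Offset 6: leading byte 0xF1 = 11110001 → 4-byte char #3 = F1 B6 A1 9E.
Offset 10: leading byte 0xE2 = 11100010 → 3-byte char #4 = E2 82 AE.
Offset 13: leading byte 0xF0 = 11110000 → 4-byte char #5 = F0 93 8B A9.
Leading byte 0xF0 = 11110000 matches 11110xxx → 4-byte sequence.
Byte 1: 0xF0 = 11110000, payload 000 (3 bits).
Byte 2: 0x93 = 10010011 (10xxxxxx ✓), payload 010011.
Byte 3: 0x8B = 10001011 (10xxxxxx ✓), payload 001011.
Byte 4: 0xA9 = 10101001 (10xxxxxx ✓), payload 101001.
Concatenate: 000010011001011101001 = 0x132E9 (21 bits → U+132E9).

U+132E9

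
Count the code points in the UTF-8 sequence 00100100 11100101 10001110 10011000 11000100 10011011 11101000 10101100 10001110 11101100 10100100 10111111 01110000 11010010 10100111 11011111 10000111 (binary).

Byte at offset 0: 0x24 = 00100100 → 1-byte char (#1). Advance 1.
Byte at offset 1: 0xE5 = 11100101 → 3-byte char (#2). Advance 3.
Byte at offset 4: 0xC4 = 11000100 → 2-byte char (#3). Advance 2.
Byte at offset 6: 0xE8 = 11101000 → 3-byte char (#4). Advance 3.
Byte at offset 9: 0xEC = 11101100 → 3-byte char (#5). Advance 3.
Byte at offset 12: 0x70 = 01110000 → 1-byte char (#6). Advance 1.
Byte at offset 13: 0xD2 = 11010010 → 2-byte char (#7). Advance 2.
Byte at offset 15: 0xDF = 11011111 → 2-byte char (#8). Advance 2.
Reached end at offset 17 after 8 code points.

8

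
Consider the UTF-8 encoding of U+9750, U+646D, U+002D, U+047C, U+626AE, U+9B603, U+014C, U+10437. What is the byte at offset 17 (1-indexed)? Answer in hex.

0x83

1-indexed offset 17 is 0-indexed offset 16.
U+9750 → 3-byte form E9 9D 90 at offsets 0–2.
U+646D → 3-byte form E6 91 AD at offsets 3–5.
U+002D → 1-byte form 2D at offsets 6–6.
U+047C → 2-byte form D1 BC at offsets 7–8.
U+626AE → 4-byte form F1 A2 9A AE at offsets 9–12.
U+9B603 → 4-byte form F2 9B 98 83 at offsets 13–16.
Offset 16 falls in char 6's range; it's byte 4 of F2 9B 98 83 = 0x83.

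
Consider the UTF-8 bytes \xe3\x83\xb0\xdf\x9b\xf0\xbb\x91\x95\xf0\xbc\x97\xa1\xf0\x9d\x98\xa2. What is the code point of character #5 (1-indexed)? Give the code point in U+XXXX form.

U+1D622

Offset 0: leading byte 0xE3 = 11100011 → 3-byte char #1 = E3 83 B0.
Offset 3: leading byte 0xDF = 11011111 → 2-byte char #2 = DF 9B.
Offset 5: leading byte 0xF0 = 11110000 → 4-byte char #3 = F0 BB 91 95.
Offset 9: leading byte 0xF0 = 11110000 → 4-byte char #4 = F0 BC 97 A1.
Offset 13: leading byte 0xF0 = 11110000 → 4-byte char #5 = F0 9D 98 A2.
Leading byte 0xF0 = 11110000 matches 11110xxx → 4-byte sequence.
Byte 1: 0xF0 = 11110000, payload 000 (3 bits).
Byte 2: 0x9D = 10011101 (10xxxxxx ✓), payload 011101.
Byte 3: 0x98 = 10011000 (10xxxxxx ✓), payload 011000.
Byte 4: 0xA2 = 10100010 (10xxxxxx ✓), payload 100010.
Concatenate: 000011101011000100010 = 0x1D622 (21 bits → U+1D622).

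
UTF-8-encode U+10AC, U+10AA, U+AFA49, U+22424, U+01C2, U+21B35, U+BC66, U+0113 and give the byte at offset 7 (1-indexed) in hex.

1-indexed offset 7 is 0-indexed offset 6.
U+10AC → 3-byte form E1 82 AC at offsets 0–2.
U+10AA → 3-byte form E1 82 AA at offsets 3–5.
U+AFA49 → 4-byte form F2 AF A9 89 at offsets 6–9.
Offset 6 falls in char 3's range; it's byte 1 of F2 AF A9 89 = 0xF2.

0xF2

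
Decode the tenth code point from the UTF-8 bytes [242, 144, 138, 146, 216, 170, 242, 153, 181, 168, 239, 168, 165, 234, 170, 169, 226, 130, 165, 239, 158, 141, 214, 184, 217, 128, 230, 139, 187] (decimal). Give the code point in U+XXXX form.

U+62FB

Offset 0: leading byte 0xF2 = 11110010 → 4-byte char #1 = F2 90 8A 92.
Offset 4: leading byte 0xD8 = 11011000 → 2-byte char #2 = D8 AA.
Offset 6: leading byte 0xF2 = 11110010 → 4-byte char #3 = F2 99 B5 A8.
Offset 10: leading byte 0xEF = 11101111 → 3-byte char #4 = EF A8 A5.
Offset 13: leading byte 0xEA = 11101010 → 3-byte char #5 = EA AA A9.
Offset 16: leading byte 0xE2 = 11100010 → 3-byte char #6 = E2 82 A5.
Offset 19: leading byte 0xEF = 11101111 → 3-byte char #7 = EF 9E 8D.
Offset 22: leading byte 0xD6 = 11010110 → 2-byte char #8 = D6 B8.
Offset 24: leading byte 0xD9 = 11011001 → 2-byte char #9 = D9 80.
Offset 26: leading byte 0xE6 = 11100110 → 3-byte char #10 = E6 8B BB.
Leading byte 0xE6 = 11100110 matches 1110xxxx → 3-byte sequence.
Byte 1: 0xE6 = 11100110, payload 0110 (4 bits).
Byte 2: 0x8B = 10001011 (10xxxxxx ✓), payload 001011.
Byte 3: 0xBB = 10111011 (10xxxxxx ✓), payload 111011.
Concatenate: 0110001011111011 = 0x62FB (16 bits → U+62FB).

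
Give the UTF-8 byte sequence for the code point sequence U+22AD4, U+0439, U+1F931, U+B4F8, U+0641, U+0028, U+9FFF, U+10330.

F0 A2 AB 94 D0 B9 F0 9F A4 B1 EB 93 B8 D9 81 28 E9 BF BF F0 90 8C B0

U+22AD4: 4-byte form → F0 A2 AB 94.
U+0439: 2-byte form → D0 B9.
U+1F931: 4-byte form → F0 9F A4 B1.
U+B4F8: 3-byte form → EB 93 B8.
U+0641: 2-byte form → D9 81.
U+0028: 1-byte form → 28.
U+9FFF: 3-byte form → E9 BF BF.
U+10330: 4-byte form → F0 90 8C B0.
Concatenated (23 bytes): F0 A2 AB 94 D0 B9 F0 9F A4 B1 EB 93 B8 D9 81 28 E9 BF BF F0 90 8C B0.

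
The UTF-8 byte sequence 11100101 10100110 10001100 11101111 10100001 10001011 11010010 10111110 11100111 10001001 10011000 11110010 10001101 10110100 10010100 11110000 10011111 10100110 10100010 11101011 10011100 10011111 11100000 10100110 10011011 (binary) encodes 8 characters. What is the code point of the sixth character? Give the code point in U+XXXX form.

U+1F9A2

Offset 0: leading byte 0xE5 = 11100101 → 3-byte char #1 = E5 A6 8C.
Offset 3: leading byte 0xEF = 11101111 → 3-byte char #2 = EF A1 8B.
Offset 6: leading byte 0xD2 = 11010010 → 2-byte char #3 = D2 BE.
Offset 8: leading byte 0xE7 = 11100111 → 3-byte char #4 = E7 89 98.
Offset 11: leading byte 0xF2 = 11110010 → 4-byte char #5 = F2 8D B4 94.
Offset 15: leading byte 0xF0 = 11110000 → 4-byte char #6 = F0 9F A6 A2.
Leading byte 0xF0 = 11110000 matches 11110xxx → 4-byte sequence.
Byte 1: 0xF0 = 11110000, payload 000 (3 bits).
Byte 2: 0x9F = 10011111 (10xxxxxx ✓), payload 011111.
Byte 3: 0xA6 = 10100110 (10xxxxxx ✓), payload 100110.
Byte 4: 0xA2 = 10100010 (10xxxxxx ✓), payload 100010.
Concatenate: 000011111100110100010 = 0x1F9A2 (21 bits → U+1F9A2).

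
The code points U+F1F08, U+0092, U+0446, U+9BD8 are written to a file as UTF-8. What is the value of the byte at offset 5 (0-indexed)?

U+F1F08 → 4-byte form F3 B1 BC 88 at offsets 0–3.
U+0092 → 2-byte form C2 92 at offsets 4–5.
Offset 5 falls in char 2's range; it's byte 2 of C2 92 = 0x92.

0x92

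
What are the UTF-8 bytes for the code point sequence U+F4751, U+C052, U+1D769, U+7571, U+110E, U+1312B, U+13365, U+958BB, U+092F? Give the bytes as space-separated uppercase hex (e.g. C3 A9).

U+F4751: 4-byte form → F3 B4 9D 91.
U+C052: 3-byte form → EC 81 92.
U+1D769: 4-byte form → F0 9D 9D A9.
U+7571: 3-byte form → E7 95 B1.
U+110E: 3-byte form → E1 84 8E.
U+1312B: 4-byte form → F0 93 84 AB.
U+13365: 4-byte form → F0 93 8D A5.
U+958BB: 4-byte form → F2 95 A2 BB.
U+092F: 3-byte form → E0 A4 AF.
Concatenated (32 bytes): F3 B4 9D 91 EC 81 92 F0 9D 9D A9 E7 95 B1 E1 84 8E F0 93 84 AB F0 93 8D A5 F2 95 A2 BB E0 A4 AF.

F3 B4 9D 91 EC 81 92 F0 9D 9D A9 E7 95 B1 E1 84 8E F0 93 84 AB F0 93 8D A5 F2 95 A2 BB E0 A4 AF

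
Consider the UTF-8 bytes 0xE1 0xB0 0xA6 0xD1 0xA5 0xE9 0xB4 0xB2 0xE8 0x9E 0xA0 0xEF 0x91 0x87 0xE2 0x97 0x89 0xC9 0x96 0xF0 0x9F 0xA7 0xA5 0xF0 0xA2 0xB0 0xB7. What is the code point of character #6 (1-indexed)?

Offset 0: leading byte 0xE1 = 11100001 → 3-byte char #1 = E1 B0 A6.
Offset 3: leading byte 0xD1 = 11010001 → 2-byte char #2 = D1 A5.
Offset 5: leading byte 0xE9 = 11101001 → 3-byte char #3 = E9 B4 B2.
Offset 8: leading byte 0xE8 = 11101000 → 3-byte char #4 = E8 9E A0.
Offset 11: leading byte 0xEF = 11101111 → 3-byte char #5 = EF 91 87.
Offset 14: leading byte 0xE2 = 11100010 → 3-byte char #6 = E2 97 89.
Leading byte 0xE2 = 11100010 matches 1110xxxx → 3-byte sequence.
Byte 1: 0xE2 = 11100010, payload 0010 (4 bits).
Byte 2: 0x97 = 10010111 (10xxxxxx ✓), payload 010111.
Byte 3: 0x89 = 10001001 (10xxxxxx ✓), payload 001001.
Concatenate: 0010010111001001 = 0x25C9 (16 bits → U+25C9).

U+25C9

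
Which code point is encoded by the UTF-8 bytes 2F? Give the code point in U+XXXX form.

U+002F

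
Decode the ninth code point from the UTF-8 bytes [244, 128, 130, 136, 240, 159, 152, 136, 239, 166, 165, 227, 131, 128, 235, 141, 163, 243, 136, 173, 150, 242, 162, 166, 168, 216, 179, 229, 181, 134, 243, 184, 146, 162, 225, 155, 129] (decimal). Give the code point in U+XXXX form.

Offset 0: leading byte 0xF4 = 11110100 → 4-byte char #1 = F4 80 82 88.
Offset 4: leading byte 0xF0 = 11110000 → 4-byte char #2 = F0 9F 98 88.
Offset 8: leading byte 0xEF = 11101111 → 3-byte char #3 = EF A6 A5.
Offset 11: leading byte 0xE3 = 11100011 → 3-byte char #4 = E3 83 80.
Offset 14: leading byte 0xEB = 11101011 → 3-byte char #5 = EB 8D A3.
Offset 17: leading byte 0xF3 = 11110011 → 4-byte char #6 = F3 88 AD 96.
Offset 21: leading byte 0xF2 = 11110010 → 4-byte char #7 = F2 A2 A6 A8.
Offset 25: leading byte 0xD8 = 11011000 → 2-byte char #8 = D8 B3.
Offset 27: leading byte 0xE5 = 11100101 → 3-byte char #9 = E5 B5 86.
Leading byte 0xE5 = 11100101 matches 1110xxxx → 3-byte sequence.
Byte 1: 0xE5 = 11100101, payload 0101 (4 bits).
Byte 2: 0xB5 = 10110101 (10xxxxxx ✓), payload 110101.
Byte 3: 0x86 = 10000110 (10xxxxxx ✓), payload 000110.
Concatenate: 0101110101000110 = 0x5D46 (16 bits → U+5D46).

U+5D46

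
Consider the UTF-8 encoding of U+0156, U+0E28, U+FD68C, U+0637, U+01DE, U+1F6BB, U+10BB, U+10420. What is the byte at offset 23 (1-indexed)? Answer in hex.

1-indexed offset 23 is 0-indexed offset 22.
U+0156 → 2-byte form C5 96 at offsets 0–1.
U+0E28 → 3-byte form E0 B8 A8 at offsets 2–4.
U+FD68C → 4-byte form F3 BD 9A 8C at offsets 5–8.
U+0637 → 2-byte form D8 B7 at offsets 9–10.
U+01DE → 2-byte form C7 9E at offsets 11–12.
U+1F6BB → 4-byte form F0 9F 9A BB at offsets 13–16.
U+10BB → 3-byte form E1 82 BB at offsets 17–19.
U+10420 → 4-byte form F0 90 90 A0 at offsets 20–23.
Offset 22 falls in char 8's range; it's byte 3 of F0 90 90 A0 = 0x90.

0x90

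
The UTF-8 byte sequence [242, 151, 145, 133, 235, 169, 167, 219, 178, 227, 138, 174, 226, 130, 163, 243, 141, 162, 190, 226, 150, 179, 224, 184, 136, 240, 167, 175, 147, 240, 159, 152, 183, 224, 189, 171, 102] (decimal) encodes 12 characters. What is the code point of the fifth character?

U+20A3

Offset 0: leading byte 0xF2 = 11110010 → 4-byte char #1 = F2 97 91 85.
Offset 4: leading byte 0xEB = 11101011 → 3-byte char #2 = EB A9 A7.
Offset 7: leading byte 0xDB = 11011011 → 2-byte char #3 = DB B2.
Offset 9: leading byte 0xE3 = 11100011 → 3-byte char #4 = E3 8A AE.
Offset 12: leading byte 0xE2 = 11100010 → 3-byte char #5 = E2 82 A3.
Leading byte 0xE2 = 11100010 matches 1110xxxx → 3-byte sequence.
Byte 1: 0xE2 = 11100010, payload 0010 (4 bits).
Byte 2: 0x82 = 10000010 (10xxxxxx ✓), payload 000010.
Byte 3: 0xA3 = 10100011 (10xxxxxx ✓), payload 100011.
Concatenate: 0010000010100011 = 0x20A3 (16 bits → U+20A3).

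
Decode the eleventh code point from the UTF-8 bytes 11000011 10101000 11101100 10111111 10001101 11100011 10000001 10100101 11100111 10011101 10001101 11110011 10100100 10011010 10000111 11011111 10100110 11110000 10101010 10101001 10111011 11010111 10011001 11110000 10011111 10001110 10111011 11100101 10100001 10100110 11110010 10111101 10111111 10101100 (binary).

Offset 0: leading byte 0xC3 = 11000011 → 2-byte char #1 = C3 A8.
Offset 2: leading byte 0xEC = 11101100 → 3-byte char #2 = EC BF 8D.
Offset 5: leading byte 0xE3 = 11100011 → 3-byte char #3 = E3 81 A5.
Offset 8: leading byte 0xE7 = 11100111 → 3-byte char #4 = E7 9D 8D.
Offset 11: leading byte 0xF3 = 11110011 → 4-byte char #5 = F3 A4 9A 87.
Offset 15: leading byte 0xDF = 11011111 → 2-byte char #6 = DF A6.
Offset 17: leading byte 0xF0 = 11110000 → 4-byte char #7 = F0 AA A9 BB.
Offset 21: leading byte 0xD7 = 11010111 → 2-byte char #8 = D7 99.
Offset 23: leading byte 0xF0 = 11110000 → 4-byte char #9 = F0 9F 8E BB.
Offset 27: leading byte 0xE5 = 11100101 → 3-byte char #10 = E5 A1 A6.
Offset 30: leading byte 0xF2 = 11110010 → 4-byte char #11 = F2 BD BF AC.
Leading byte 0xF2 = 11110010 matches 11110xxx → 4-byte sequence.
Byte 1: 0xF2 = 11110010, payload 010 (3 bits).
Byte 2: 0xBD = 10111101 (10xxxxxx ✓), payload 111101.
Byte 3: 0xBF = 10111111 (10xxxxxx ✓), payload 111111.
Byte 4: 0xAC = 10101100 (10xxxxxx ✓), payload 101100.
Concatenate: 010111101111111101100 = 0xBDFEC (21 bits → U+BDFEC).

U+BDFEC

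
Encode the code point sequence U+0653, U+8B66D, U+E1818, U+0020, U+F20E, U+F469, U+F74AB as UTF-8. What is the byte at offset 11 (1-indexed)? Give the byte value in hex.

0x20

1-indexed offset 11 is 0-indexed offset 10.
U+0653 → 2-byte form D9 93 at offsets 0–1.
U+8B66D → 4-byte form F2 8B 99 AD at offsets 2–5.
U+E1818 → 4-byte form F3 A1 A0 98 at offsets 6–9.
U+0020 → 1-byte form 20 at offsets 10–10.
Offset 10 falls in char 4's range; it's byte 1 of 20 = 0x20.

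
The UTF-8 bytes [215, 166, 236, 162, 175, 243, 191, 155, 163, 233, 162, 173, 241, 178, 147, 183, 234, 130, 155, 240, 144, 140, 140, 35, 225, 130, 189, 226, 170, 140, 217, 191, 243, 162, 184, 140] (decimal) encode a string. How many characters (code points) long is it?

Byte at offset 0: 0xD7 = 11010111 → 2-byte char (#1). Advance 2.
Byte at offset 2: 0xEC = 11101100 → 3-byte char (#2). Advance 3.
Byte at offset 5: 0xF3 = 11110011 → 4-byte char (#3). Advance 4.
Byte at offset 9: 0xE9 = 11101001 → 3-byte char (#4). Advance 3.
Byte at offset 12: 0xF1 = 11110001 → 4-byte char (#5). Advance 4.
Byte at offset 16: 0xEA = 11101010 → 3-byte char (#6). Advance 3.
Byte at offset 19: 0xF0 = 11110000 → 4-byte char (#7). Advance 4.
Byte at offset 23: 0x23 = 00100011 → 1-byte char (#8). Advance 1.
Byte at offset 24: 0xE1 = 11100001 → 3-byte char (#9). Advance 3.
Byte at offset 27: 0xE2 = 11100010 → 3-byte char (#10). Advance 3.
Byte at offset 30: 0xD9 = 11011001 → 2-byte char (#11). Advance 2.
Byte at offset 32: 0xF3 = 11110011 → 4-byte char (#12). Advance 4.
Reached end at offset 36 after 12 code points.

12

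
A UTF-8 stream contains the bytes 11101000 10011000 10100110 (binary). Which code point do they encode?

Leading byte 0xE8 = 11101000 matches 1110xxxx → 3-byte sequence.
Byte 1: 0xE8 = 11101000, payload 1000 (4 bits).
Byte 2: 0x98 = 10011000 (10xxxxxx ✓), payload 011000.
Byte 3: 0xA6 = 10100110 (10xxxxxx ✓), payload 100110.
Concatenate: 1000011000100110 = 0x8626 (16 bits → U+8626).

U+8626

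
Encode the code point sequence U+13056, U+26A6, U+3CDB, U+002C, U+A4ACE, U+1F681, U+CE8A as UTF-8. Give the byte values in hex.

F0 93 81 96 E2 9A A6 E3 B3 9B 2C F2 A4 AB 8E F0 9F 9A 81 EC BA 8A

U+13056: 4-byte form → F0 93 81 96.
U+26A6: 3-byte form → E2 9A A6.
U+3CDB: 3-byte form → E3 B3 9B.
U+002C: 1-byte form → 2C.
U+A4ACE: 4-byte form → F2 A4 AB 8E.
U+1F681: 4-byte form → F0 9F 9A 81.
U+CE8A: 3-byte form → EC BA 8A.
Concatenated (22 bytes): F0 93 81 96 E2 9A A6 E3 B3 9B 2C F2 A4 AB 8E F0 9F 9A 81 EC BA 8A.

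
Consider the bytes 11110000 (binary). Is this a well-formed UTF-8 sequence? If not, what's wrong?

Leading byte 0xF0 = 11110000 → 4-byte form, but only 1 byte is present.

invalid (sequence truncated)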